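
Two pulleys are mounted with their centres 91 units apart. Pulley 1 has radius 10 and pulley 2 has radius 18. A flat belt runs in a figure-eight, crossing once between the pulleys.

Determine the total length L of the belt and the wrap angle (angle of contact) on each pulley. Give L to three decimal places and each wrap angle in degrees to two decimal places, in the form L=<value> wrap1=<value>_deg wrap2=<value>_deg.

crossed belt: β = asin((r1+r2)/C) = asin(28/91) = 17.9202°
wrap1 = wrap2 = π + 2β = 215.8404°
tangent length = C·cosβ = 86.5852
L = (r1+r2)·wrap + 2·C·cosβ = 28·3.7671 + 2·86.5852 = 278.6500

L=278.650 wrap1=215.84_deg wrap2=215.84_deg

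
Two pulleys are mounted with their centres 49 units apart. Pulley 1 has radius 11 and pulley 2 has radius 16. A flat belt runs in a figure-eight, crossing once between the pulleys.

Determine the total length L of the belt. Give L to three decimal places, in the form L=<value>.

L=198.117

crossed belt: β = asin((r1+r2)/C) = asin(27/49) = 33.4370°
wrap1 = wrap2 = π + 2β = 246.8741°
tangent length = C·cosβ = 40.8901
L = (r1+r2)·wrap + 2·C·cosβ = 27·4.3088 + 2·40.8901 = 198.1169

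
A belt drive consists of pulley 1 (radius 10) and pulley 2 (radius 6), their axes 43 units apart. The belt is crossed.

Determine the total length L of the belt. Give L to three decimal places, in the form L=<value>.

L=142.291

crossed belt: β = asin((r1+r2)/C) = asin(16/43) = 21.8448°
wrap1 = wrap2 = π + 2β = 223.6895°
tangent length = C·cosβ = 39.9124
L = (r1+r2)·wrap + 2·C·cosβ = 16·3.9041 + 2·39.9124 = 142.2907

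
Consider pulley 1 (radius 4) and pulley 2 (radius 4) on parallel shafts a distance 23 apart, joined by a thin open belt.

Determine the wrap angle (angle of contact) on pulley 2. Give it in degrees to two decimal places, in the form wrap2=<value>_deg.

wrap2=180.00_deg

open belt: β = asin((r2−r1)/C) = asin(0/23) = 0.0000°
wrap1 = π − 2β = 180.0000°
wrap2 = π + 2β = 180.0000°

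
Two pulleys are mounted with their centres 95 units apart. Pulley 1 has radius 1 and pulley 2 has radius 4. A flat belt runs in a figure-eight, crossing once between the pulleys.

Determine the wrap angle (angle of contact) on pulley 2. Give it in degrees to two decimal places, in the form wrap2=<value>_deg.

wrap2=186.03_deg

crossed belt: β = asin((r1+r2)/C) = asin(5/95) = 3.0170°
wrap1 = wrap2 = π + 2β = 186.0339°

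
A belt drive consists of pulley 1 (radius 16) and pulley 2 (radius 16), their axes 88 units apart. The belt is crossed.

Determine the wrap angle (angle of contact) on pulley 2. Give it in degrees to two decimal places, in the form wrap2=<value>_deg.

crossed belt: β = asin((r1+r2)/C) = asin(32/88) = 21.3237°
wrap1 = wrap2 = π + 2β = 222.6474°

wrap2=222.65_deg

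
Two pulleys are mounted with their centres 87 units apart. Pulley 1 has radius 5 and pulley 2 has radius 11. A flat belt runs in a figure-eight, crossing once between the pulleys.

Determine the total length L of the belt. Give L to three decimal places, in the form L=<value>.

L=227.216

crossed belt: β = asin((r1+r2)/C) = asin(16/87) = 10.5975°
wrap1 = wrap2 = π + 2β = 201.1950°
tangent length = C·cosβ = 85.5161
L = (r1+r2)·wrap + 2·C·cosβ = 16·3.5115 + 2·85.5161 = 227.2164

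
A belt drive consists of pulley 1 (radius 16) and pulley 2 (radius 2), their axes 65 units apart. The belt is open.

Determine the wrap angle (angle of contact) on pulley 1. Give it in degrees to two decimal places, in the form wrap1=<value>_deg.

open belt: β = asin((r2−r1)/C) = asin(-14/65) = -12.4381°
wrap1 = π − 2β = 204.8762°
wrap2 = π + 2β = 155.1238°

wrap1=204.88_deg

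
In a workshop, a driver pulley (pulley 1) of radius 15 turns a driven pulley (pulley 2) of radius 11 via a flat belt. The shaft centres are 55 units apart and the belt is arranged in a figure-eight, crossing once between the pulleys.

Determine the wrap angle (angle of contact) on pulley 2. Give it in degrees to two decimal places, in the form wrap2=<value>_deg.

crossed belt: β = asin((r1+r2)/C) = asin(26/55) = 28.2115°
wrap1 = wrap2 = π + 2β = 236.4230°

wrap2=236.42_deg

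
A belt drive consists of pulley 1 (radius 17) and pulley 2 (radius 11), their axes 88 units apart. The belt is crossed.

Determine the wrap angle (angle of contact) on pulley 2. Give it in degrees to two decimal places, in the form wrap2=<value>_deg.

crossed belt: β = asin((r1+r2)/C) = asin(28/88) = 18.5530°
wrap1 = wrap2 = π + 2β = 217.1060°

wrap2=217.11_deg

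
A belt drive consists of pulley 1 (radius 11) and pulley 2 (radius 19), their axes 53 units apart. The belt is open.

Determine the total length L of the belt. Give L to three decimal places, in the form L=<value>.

L=201.458

open belt: β = asin((r2−r1)/C) = asin(8/53) = 8.6816°
wrap1 = π − 2β = 162.6368°
wrap2 = π + 2β = 197.3632°
tangent length = C·cosβ = 52.3927
L = r1·wrap1 + r2·wrap2 + 2·C·cosβ = 11·2.8385 + 19·3.4446 + 2·52.3927 = 201.4576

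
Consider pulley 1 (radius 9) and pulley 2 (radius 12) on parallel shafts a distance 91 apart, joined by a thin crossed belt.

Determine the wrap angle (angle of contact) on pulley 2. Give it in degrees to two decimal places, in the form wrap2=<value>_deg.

wrap2=206.68_deg

crossed belt: β = asin((r1+r2)/C) = asin(21/91) = 13.3424°
wrap1 = wrap2 = π + 2β = 206.6847°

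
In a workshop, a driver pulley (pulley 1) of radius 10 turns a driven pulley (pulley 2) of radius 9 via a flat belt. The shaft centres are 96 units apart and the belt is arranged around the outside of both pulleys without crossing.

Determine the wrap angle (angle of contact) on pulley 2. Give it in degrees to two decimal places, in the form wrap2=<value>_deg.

open belt: β = asin((r2−r1)/C) = asin(-1/96) = -0.5968°
wrap1 = π − 2β = 181.1937°
wrap2 = π + 2β = 178.8063°

wrap2=178.81_deg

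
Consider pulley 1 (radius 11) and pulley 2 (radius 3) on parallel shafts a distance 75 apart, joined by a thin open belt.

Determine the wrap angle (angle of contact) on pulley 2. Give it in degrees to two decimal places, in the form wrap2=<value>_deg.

open belt: β = asin((r2−r1)/C) = asin(-8/75) = -6.1232°
wrap1 = π − 2β = 192.2464°
wrap2 = π + 2β = 167.7536°

wrap2=167.75_deg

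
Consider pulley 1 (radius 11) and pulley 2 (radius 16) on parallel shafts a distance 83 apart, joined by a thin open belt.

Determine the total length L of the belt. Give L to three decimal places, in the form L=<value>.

L=251.124

open belt: β = asin((r2−r1)/C) = asin(5/83) = 3.4536°
wrap1 = π − 2β = 173.0927°
wrap2 = π + 2β = 186.9073°
tangent length = C·cosβ = 82.8493
L = r1·wrap1 + r2·wrap2 + 2·C·cosβ = 11·3.0210 + 16·3.2621 + 2·82.8493 = 251.1243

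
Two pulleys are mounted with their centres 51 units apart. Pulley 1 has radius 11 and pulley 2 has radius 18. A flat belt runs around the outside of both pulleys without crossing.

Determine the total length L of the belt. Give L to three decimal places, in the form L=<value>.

open belt: β = asin((r2−r1)/C) = asin(7/51) = 7.8890°
wrap1 = π − 2β = 164.2219°
wrap2 = π + 2β = 195.7781°
tangent length = C·cosβ = 50.5173
L = r1·wrap1 + r2·wrap2 + 2·C·cosβ = 11·2.8662 + 18·3.4170 + 2·50.5173 = 194.0685

L=194.068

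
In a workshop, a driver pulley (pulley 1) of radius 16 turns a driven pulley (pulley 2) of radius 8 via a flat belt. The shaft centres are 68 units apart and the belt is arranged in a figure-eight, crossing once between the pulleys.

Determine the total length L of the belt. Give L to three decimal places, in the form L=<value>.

L=219.960

crossed belt: β = asin((r1+r2)/C) = asin(24/68) = 20.6673°
wrap1 = wrap2 = π + 2β = 221.3346°
tangent length = C·cosβ = 63.6239
L = (r1+r2)·wrap + 2·C·cosβ = 24·3.8630 + 2·63.6239 = 219.9602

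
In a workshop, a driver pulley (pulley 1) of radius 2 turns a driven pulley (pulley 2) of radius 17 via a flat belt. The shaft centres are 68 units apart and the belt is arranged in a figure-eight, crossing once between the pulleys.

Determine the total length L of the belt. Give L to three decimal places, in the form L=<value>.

L=201.034

crossed belt: β = asin((r1+r2)/C) = asin(19/68) = 16.2251°
wrap1 = wrap2 = π + 2β = 212.4502°
tangent length = C·cosβ = 65.2917
L = (r1+r2)·wrap + 2·C·cosβ = 19·3.7080 + 2·65.2917 = 201.0345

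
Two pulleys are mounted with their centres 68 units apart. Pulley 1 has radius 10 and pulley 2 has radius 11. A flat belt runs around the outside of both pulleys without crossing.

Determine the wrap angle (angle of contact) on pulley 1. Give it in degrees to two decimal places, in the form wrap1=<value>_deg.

wrap1=178.31_deg

open belt: β = asin((r2−r1)/C) = asin(1/68) = 0.8426°
wrap1 = π − 2β = 178.3148°
wrap2 = π + 2β = 181.6852°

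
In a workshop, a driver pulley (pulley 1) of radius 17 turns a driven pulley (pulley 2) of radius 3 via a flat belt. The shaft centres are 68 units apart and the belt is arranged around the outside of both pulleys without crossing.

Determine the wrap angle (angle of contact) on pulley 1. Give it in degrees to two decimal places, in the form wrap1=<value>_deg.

wrap1=203.76_deg

open belt: β = asin((r2−r1)/C) = asin(-14/68) = -11.8812°
wrap1 = π − 2β = 203.7623°
wrap2 = π + 2β = 156.2377°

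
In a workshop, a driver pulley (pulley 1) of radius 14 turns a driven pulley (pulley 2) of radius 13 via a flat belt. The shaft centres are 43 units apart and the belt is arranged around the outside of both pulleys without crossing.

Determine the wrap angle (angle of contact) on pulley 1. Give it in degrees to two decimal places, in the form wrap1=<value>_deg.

open belt: β = asin((r2−r1)/C) = asin(-1/43) = -1.3326°
wrap1 = π − 2β = 182.6652°
wrap2 = π + 2β = 177.3348°

wrap1=182.67_deg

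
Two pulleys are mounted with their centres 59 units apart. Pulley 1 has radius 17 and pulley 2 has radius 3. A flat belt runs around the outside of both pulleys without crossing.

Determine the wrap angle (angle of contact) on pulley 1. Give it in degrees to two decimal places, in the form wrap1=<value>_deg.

open belt: β = asin((r2−r1)/C) = asin(-14/59) = -13.7265°
wrap1 = π − 2β = 207.4531°
wrap2 = π + 2β = 152.5469°

wrap1=207.45_deg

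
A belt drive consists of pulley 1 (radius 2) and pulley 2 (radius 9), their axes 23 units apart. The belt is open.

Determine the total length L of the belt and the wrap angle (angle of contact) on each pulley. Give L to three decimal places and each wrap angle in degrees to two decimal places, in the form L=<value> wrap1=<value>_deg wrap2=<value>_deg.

open belt: β = asin((r2−r1)/C) = asin(7/23) = 17.7189°
wrap1 = π − 2β = 144.5621°
wrap2 = π + 2β = 215.4379°
tangent length = C·cosβ = 21.9089
L = r1·wrap1 + r2·wrap2 + 2·C·cosβ = 2·2.5231 + 9·3.7601 + 2·21.9089 = 82.7049

L=82.705 wrap1=144.56_deg wrap2=215.44_deg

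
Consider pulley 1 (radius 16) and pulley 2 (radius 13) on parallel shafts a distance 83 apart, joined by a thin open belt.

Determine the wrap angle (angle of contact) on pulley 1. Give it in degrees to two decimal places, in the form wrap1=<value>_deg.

wrap1=184.14_deg

open belt: β = asin((r2−r1)/C) = asin(-3/83) = -2.0714°
wrap1 = π − 2β = 184.1428°
wrap2 = π + 2β = 175.8572°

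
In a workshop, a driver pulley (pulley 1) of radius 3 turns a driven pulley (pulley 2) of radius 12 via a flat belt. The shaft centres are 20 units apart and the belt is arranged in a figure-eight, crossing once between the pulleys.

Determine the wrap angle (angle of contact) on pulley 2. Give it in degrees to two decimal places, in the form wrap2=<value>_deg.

wrap2=277.18_deg

crossed belt: β = asin((r1+r2)/C) = asin(15/20) = 48.5904°
wrap1 = wrap2 = π + 2β = 277.1808°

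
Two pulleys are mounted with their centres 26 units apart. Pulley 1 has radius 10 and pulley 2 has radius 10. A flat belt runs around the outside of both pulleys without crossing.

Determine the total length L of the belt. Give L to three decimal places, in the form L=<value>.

open belt: β = asin((r2−r1)/C) = asin(0/26) = 0.0000°
wrap1 = π − 2β = 180.0000°
wrap2 = π + 2β = 180.0000°
tangent length = C·cosβ = 26.0000
L = r1·wrap1 + r2·wrap2 + 2·C·cosβ = 10·3.1416 + 10·3.1416 + 2·26.0000 = 114.8319

L=114.832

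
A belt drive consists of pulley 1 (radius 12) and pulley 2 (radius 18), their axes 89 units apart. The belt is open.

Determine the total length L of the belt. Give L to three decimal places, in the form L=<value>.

L=272.652

open belt: β = asin((r2−r1)/C) = asin(6/89) = 3.8656°
wrap1 = π − 2β = 172.2689°
wrap2 = π + 2β = 187.7311°
tangent length = C·cosβ = 88.7975
L = r1·wrap1 + r2·wrap2 + 2·C·cosβ = 12·3.0067 + 18·3.2765 + 2·88.7975 = 272.6524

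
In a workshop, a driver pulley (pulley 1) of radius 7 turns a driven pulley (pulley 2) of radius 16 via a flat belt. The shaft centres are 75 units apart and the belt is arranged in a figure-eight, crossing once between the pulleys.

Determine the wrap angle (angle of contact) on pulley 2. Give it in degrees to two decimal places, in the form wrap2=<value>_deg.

wrap2=215.72_deg

crossed belt: β = asin((r1+r2)/C) = asin(23/75) = 17.8585°
wrap1 = wrap2 = π + 2β = 215.7169°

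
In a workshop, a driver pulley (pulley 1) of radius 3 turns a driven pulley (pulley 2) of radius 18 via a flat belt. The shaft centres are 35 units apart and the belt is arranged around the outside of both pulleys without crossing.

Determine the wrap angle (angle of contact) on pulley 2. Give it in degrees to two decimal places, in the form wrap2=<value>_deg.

open belt: β = asin((r2−r1)/C) = asin(15/35) = 25.3769°
wrap1 = π − 2β = 129.2461°
wrap2 = π + 2β = 230.7539°

wrap2=230.75_deg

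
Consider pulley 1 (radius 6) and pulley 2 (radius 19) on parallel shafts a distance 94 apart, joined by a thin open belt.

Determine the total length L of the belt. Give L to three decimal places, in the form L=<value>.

L=268.341

open belt: β = asin((r2−r1)/C) = asin(13/94) = 7.9494°
wrap1 = π − 2β = 164.1013°
wrap2 = π + 2β = 195.8987°
tangent length = C·cosβ = 93.0967
L = r1·wrap1 + r2·wrap2 + 2·C·cosβ = 6·2.8641 + 19·3.4191 + 2·93.0967 = 268.3406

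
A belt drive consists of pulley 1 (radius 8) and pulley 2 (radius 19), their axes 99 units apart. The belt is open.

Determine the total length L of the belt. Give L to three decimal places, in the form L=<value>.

open belt: β = asin((r2−r1)/C) = asin(11/99) = 6.3794°
wrap1 = π − 2β = 167.2413°
wrap2 = π + 2β = 192.7587°
tangent length = C·cosβ = 98.3870
L = r1·wrap1 + r2·wrap2 + 2·C·cosβ = 8·2.9189 + 19·3.3643 + 2·98.3870 = 284.0465

L=284.046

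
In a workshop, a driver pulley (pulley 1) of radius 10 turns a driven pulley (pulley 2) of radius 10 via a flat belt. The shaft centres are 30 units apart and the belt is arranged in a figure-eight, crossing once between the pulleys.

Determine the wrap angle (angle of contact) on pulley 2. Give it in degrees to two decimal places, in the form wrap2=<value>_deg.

crossed belt: β = asin((r1+r2)/C) = asin(20/30) = 41.8103°
wrap1 = wrap2 = π + 2β = 263.6206°

wrap2=263.62_deg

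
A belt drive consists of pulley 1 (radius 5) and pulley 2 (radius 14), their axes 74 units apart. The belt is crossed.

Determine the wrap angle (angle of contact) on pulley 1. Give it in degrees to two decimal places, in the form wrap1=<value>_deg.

crossed belt: β = asin((r1+r2)/C) = asin(19/74) = 14.8777°
wrap1 = wrap2 = π + 2β = 209.7554°

wrap1=209.76_deg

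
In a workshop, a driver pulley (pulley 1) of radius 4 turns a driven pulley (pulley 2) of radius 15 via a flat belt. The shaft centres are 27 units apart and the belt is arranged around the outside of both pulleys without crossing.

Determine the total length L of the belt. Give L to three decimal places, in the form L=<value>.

L=118.237

open belt: β = asin((r2−r1)/C) = asin(11/27) = 24.0421°
wrap1 = π − 2β = 131.9158°
wrap2 = π + 2β = 228.0842°
tangent length = C·cosβ = 24.6577
L = r1·wrap1 + r2·wrap2 + 2·C·cosβ = 4·2.3024 + 15·3.9808 + 2·24.6577 = 118.2371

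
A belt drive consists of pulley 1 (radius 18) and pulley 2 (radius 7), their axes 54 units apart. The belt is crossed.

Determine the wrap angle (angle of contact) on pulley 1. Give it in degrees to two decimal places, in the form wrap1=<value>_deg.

wrap1=235.16_deg

crossed belt: β = asin((r1+r2)/C) = asin(25/54) = 27.5785°
wrap1 = wrap2 = π + 2β = 235.1569°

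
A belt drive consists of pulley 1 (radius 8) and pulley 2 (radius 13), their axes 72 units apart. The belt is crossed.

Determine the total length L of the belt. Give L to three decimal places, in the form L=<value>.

crossed belt: β = asin((r1+r2)/C) = asin(21/72) = 16.9578°
wrap1 = wrap2 = π + 2β = 213.9155°
tangent length = C·cosβ = 68.8694
L = (r1+r2)·wrap + 2·C·cosβ = 21·3.7335 + 2·68.8694 = 216.1430

L=216.143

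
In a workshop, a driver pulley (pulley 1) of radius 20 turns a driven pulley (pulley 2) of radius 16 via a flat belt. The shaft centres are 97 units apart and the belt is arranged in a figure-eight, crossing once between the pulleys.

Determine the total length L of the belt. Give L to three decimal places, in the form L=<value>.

L=320.618

crossed belt: β = asin((r1+r2)/C) = asin(36/97) = 21.7856°
wrap1 = wrap2 = π + 2β = 223.5711°
tangent length = C·cosβ = 90.0722
L = (r1+r2)·wrap + 2·C·cosβ = 36·3.9021 + 2·90.0722 = 320.6183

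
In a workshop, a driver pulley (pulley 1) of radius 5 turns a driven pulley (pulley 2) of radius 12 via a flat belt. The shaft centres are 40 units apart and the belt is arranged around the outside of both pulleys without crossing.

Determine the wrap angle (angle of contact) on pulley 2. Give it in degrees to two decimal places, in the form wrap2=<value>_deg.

wrap2=200.16_deg

open belt: β = asin((r2−r1)/C) = asin(7/40) = 10.0787°
wrap1 = π − 2β = 159.8427°
wrap2 = π + 2β = 200.1573°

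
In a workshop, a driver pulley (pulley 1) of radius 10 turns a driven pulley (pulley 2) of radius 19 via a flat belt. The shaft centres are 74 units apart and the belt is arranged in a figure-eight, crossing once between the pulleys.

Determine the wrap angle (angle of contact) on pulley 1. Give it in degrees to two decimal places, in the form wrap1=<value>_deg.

wrap1=226.14_deg

crossed belt: β = asin((r1+r2)/C) = asin(29/74) = 23.0723°
wrap1 = wrap2 = π + 2β = 226.1445°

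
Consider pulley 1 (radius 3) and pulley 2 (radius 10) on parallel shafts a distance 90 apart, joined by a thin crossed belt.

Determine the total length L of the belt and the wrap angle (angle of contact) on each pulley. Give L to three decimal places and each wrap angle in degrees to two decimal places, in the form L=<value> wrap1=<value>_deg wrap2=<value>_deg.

crossed belt: β = asin((r1+r2)/C) = asin(13/90) = 8.3051°
wrap1 = wrap2 = π + 2β = 196.6102°
tangent length = C·cosβ = 89.0562
L = (r1+r2)·wrap + 2·C·cosβ = 13·3.4315 + 2·89.0562 = 222.7218

L=222.722 wrap1=196.61_deg wrap2=196.61_deg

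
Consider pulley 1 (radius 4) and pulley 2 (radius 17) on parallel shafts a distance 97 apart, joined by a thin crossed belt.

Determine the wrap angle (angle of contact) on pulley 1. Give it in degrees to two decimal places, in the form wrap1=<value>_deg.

wrap1=205.01_deg

crossed belt: β = asin((r1+r2)/C) = asin(21/97) = 12.5032°
wrap1 = wrap2 = π + 2β = 205.0065°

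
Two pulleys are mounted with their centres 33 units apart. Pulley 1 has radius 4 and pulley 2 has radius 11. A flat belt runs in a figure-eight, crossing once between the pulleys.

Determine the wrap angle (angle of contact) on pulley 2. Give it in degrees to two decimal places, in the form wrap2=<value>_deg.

crossed belt: β = asin((r1+r2)/C) = asin(15/33) = 27.0357°
wrap1 = wrap2 = π + 2β = 234.0714°

wrap2=234.07_deg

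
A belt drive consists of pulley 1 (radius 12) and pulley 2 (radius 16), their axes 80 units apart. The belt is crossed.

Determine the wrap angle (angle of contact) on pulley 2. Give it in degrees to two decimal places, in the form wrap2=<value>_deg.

crossed belt: β = asin((r1+r2)/C) = asin(28/80) = 20.4873°
wrap1 = wrap2 = π + 2β = 220.9746°

wrap2=220.97_deg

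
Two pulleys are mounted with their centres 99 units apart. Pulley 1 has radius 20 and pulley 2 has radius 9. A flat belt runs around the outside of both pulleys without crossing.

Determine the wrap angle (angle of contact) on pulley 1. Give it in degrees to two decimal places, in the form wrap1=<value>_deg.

wrap1=192.76_deg

open belt: β = asin((r2−r1)/C) = asin(-11/99) = -6.3794°
wrap1 = π − 2β = 192.7587°
wrap2 = π + 2β = 167.2413°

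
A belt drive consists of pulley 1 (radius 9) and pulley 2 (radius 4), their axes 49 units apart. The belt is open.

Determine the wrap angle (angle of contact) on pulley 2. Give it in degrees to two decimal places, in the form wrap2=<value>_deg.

open belt: β = asin((r2−r1)/C) = asin(-5/49) = -5.8567°
wrap1 = π − 2β = 191.7134°
wrap2 = π + 2β = 168.2866°

wrap2=168.29_deg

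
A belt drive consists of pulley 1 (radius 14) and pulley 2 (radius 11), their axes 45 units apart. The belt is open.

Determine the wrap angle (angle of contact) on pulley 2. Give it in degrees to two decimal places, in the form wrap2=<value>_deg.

wrap2=172.35_deg

open belt: β = asin((r2−r1)/C) = asin(-3/45) = -3.8226°
wrap1 = π − 2β = 187.6451°
wrap2 = π + 2β = 172.3549°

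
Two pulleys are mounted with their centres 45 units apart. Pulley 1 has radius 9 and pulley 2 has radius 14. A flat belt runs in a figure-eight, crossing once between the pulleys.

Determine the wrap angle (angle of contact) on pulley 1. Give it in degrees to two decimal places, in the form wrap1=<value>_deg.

crossed belt: β = asin((r1+r2)/C) = asin(23/45) = 30.7379°
wrap1 = wrap2 = π + 2β = 241.4757°

wrap1=241.48_deg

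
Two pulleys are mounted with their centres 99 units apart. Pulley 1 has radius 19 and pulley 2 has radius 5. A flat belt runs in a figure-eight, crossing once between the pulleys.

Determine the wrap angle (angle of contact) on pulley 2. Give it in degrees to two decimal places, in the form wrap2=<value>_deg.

crossed belt: β = asin((r1+r2)/C) = asin(24/99) = 14.0297°
wrap1 = wrap2 = π + 2β = 208.0593°

wrap2=208.06_deg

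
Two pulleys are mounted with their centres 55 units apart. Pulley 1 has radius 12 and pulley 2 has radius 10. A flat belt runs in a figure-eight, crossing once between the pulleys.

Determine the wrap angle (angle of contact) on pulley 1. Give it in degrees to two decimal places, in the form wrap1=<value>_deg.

wrap1=227.16_deg

crossed belt: β = asin((r1+r2)/C) = asin(22/55) = 23.5782°
wrap1 = wrap2 = π + 2β = 227.1564°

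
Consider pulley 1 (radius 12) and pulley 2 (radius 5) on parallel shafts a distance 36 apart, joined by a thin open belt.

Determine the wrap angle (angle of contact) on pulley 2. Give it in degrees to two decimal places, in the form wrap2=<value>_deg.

open belt: β = asin((r2−r1)/C) = asin(-7/36) = -11.2123°
wrap1 = π − 2β = 202.4245°
wrap2 = π + 2β = 157.5755°

wrap2=157.58_deg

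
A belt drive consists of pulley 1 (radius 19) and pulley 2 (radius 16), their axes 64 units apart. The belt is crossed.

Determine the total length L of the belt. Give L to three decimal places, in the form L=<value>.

crossed belt: β = asin((r1+r2)/C) = asin(35/64) = 33.1529°
wrap1 = wrap2 = π + 2β = 246.3058°
tangent length = C·cosβ = 53.5817
L = (r1+r2)·wrap + 2·C·cosβ = 35·4.2988 + 2·53.5817 = 257.6231

L=257.623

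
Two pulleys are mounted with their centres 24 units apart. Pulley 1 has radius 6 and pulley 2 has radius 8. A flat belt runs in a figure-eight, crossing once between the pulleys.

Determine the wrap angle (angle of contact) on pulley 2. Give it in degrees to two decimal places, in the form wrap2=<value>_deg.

crossed belt: β = asin((r1+r2)/C) = asin(14/24) = 35.6853°
wrap1 = wrap2 = π + 2β = 251.3707°

wrap2=251.37_deg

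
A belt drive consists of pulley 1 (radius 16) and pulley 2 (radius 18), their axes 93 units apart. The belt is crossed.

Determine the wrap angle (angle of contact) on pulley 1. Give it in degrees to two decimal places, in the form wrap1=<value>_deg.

wrap1=222.89_deg

crossed belt: β = asin((r1+r2)/C) = asin(34/93) = 21.4440°
wrap1 = wrap2 = π + 2β = 222.8880°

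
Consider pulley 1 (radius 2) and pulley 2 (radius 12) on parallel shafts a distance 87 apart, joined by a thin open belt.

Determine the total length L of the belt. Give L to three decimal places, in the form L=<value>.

open belt: β = asin((r2−r1)/C) = asin(10/87) = 6.6003°
wrap1 = π − 2β = 166.7994°
wrap2 = π + 2β = 193.2006°
tangent length = C·cosβ = 86.4234
L = r1·wrap1 + r2·wrap2 + 2·C·cosβ = 2·2.9112 + 12·3.3720 + 2·86.4234 = 219.1330

L=219.133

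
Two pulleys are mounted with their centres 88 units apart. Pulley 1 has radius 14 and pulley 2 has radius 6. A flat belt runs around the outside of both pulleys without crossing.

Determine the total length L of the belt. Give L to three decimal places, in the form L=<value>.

L=239.560

open belt: β = asin((r2−r1)/C) = asin(-8/88) = -5.2159°
wrap1 = π − 2β = 190.4318°
wrap2 = π + 2β = 169.5682°
tangent length = C·cosβ = 87.6356
L = r1·wrap1 + r2·wrap2 + 2·C·cosβ = 14·3.3237 + 6·2.9595 + 2·87.6356 = 239.5596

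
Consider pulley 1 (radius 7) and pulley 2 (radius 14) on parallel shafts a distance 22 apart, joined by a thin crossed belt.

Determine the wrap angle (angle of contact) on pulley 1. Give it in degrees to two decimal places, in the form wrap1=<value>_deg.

wrap1=325.32_deg

crossed belt: β = asin((r1+r2)/C) = asin(21/22) = 72.6586°
wrap1 = wrap2 = π + 2β = 325.3171°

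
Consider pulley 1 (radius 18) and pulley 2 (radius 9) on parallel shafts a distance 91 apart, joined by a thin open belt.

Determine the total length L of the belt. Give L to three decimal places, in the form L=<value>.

L=267.714

open belt: β = asin((r2−r1)/C) = asin(-9/91) = -5.6759°
wrap1 = π − 2β = 191.3518°
wrap2 = π + 2β = 168.6482°
tangent length = C·cosβ = 90.5539
L = r1·wrap1 + r2·wrap2 + 2·C·cosβ = 18·3.3397 + 9·2.9435 + 2·90.5539 = 267.7138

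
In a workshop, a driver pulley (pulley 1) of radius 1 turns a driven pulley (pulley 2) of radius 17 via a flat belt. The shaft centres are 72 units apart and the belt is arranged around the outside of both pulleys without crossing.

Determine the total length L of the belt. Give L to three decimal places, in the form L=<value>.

open belt: β = asin((r2−r1)/C) = asin(16/72) = 12.8396°
wrap1 = π − 2β = 154.3208°
wrap2 = π + 2β = 205.6792°
tangent length = C·cosβ = 70.1997
L = r1·wrap1 + r2·wrap2 + 2·C·cosβ = 1·2.6934 + 17·3.5898 + 2·70.1997 = 204.1191

L=204.119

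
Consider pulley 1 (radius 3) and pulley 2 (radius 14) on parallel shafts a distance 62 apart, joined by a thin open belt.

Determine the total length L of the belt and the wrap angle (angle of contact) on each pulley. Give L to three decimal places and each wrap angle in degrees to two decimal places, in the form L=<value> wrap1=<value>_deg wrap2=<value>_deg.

L=179.364 wrap1=159.56_deg wrap2=200.44_deg

open belt: β = asin((r2−r1)/C) = asin(11/62) = 10.2195°
wrap1 = π − 2β = 159.5610°
wrap2 = π + 2β = 200.4390°
tangent length = C·cosβ = 61.0164
L = r1·wrap1 + r2·wrap2 + 2·C·cosβ = 3·2.7849 + 14·3.4983 + 2·61.0164 = 179.3639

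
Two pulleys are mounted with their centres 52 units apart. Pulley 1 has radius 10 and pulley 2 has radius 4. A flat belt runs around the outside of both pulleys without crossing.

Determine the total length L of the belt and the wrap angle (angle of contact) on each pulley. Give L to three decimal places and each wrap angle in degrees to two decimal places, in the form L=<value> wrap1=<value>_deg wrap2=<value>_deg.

open belt: β = asin((r2−r1)/C) = asin(-6/52) = -6.6258°
wrap1 = π − 2β = 193.2516°
wrap2 = π + 2β = 166.7484°
tangent length = C·cosβ = 51.6527
L = r1·wrap1 + r2·wrap2 + 2·C·cosβ = 10·3.3729 + 4·2.9103 + 2·51.6527 = 148.6754

L=148.675 wrap1=193.25_deg wrap2=166.75_deg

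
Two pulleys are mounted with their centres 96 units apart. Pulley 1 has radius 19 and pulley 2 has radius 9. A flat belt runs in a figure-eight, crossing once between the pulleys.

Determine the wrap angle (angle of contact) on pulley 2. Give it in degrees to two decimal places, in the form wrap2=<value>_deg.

wrap2=213.92_deg

crossed belt: β = asin((r1+r2)/C) = asin(28/96) = 16.9578°
wrap1 = wrap2 = π + 2β = 213.9155°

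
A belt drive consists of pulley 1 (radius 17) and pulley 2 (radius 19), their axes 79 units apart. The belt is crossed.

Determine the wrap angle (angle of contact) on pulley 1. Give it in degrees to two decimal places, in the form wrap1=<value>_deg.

wrap1=234.22_deg

crossed belt: β = asin((r1+r2)/C) = asin(36/79) = 27.1097°
wrap1 = wrap2 = π + 2β = 234.2195°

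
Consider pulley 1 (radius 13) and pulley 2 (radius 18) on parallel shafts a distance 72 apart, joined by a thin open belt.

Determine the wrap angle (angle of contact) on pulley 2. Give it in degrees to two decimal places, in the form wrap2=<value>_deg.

wrap2=187.96_deg

open belt: β = asin((r2−r1)/C) = asin(5/72) = 3.9821°
wrap1 = π − 2β = 172.0358°
wrap2 = π + 2β = 187.9642°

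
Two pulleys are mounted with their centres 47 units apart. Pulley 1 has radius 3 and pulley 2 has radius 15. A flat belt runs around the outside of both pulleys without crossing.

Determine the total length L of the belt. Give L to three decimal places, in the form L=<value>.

open belt: β = asin((r2−r1)/C) = asin(12/47) = 14.7925°
wrap1 = π − 2β = 150.4150°
wrap2 = π + 2β = 209.5850°
tangent length = C·cosβ = 45.4423
L = r1·wrap1 + r2·wrap2 + 2·C·cosβ = 3·2.6252 + 15·3.6579 + 2·45.4423 = 153.6295

L=153.629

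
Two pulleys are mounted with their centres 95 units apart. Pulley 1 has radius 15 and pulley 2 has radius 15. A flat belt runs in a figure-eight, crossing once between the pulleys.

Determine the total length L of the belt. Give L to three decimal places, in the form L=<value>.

L=293.803

crossed belt: β = asin((r1+r2)/C) = asin(30/95) = 18.4085°
wrap1 = wrap2 = π + 2β = 216.8170°
tangent length = C·cosβ = 90.1388
L = (r1+r2)·wrap + 2·C·cosβ = 30·3.7842 + 2·90.1388 = 293.8027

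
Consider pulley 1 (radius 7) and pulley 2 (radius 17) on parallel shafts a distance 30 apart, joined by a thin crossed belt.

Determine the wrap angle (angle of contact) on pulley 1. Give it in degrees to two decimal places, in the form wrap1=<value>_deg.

crossed belt: β = asin((r1+r2)/C) = asin(24/30) = 53.1301°
wrap1 = wrap2 = π + 2β = 286.2602°

wrap1=286.26_deg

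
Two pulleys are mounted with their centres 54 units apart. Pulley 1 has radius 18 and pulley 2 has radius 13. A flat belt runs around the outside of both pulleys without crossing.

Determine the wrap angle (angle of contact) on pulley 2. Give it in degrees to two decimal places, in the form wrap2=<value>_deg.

open belt: β = asin((r2−r1)/C) = asin(-5/54) = -5.3128°
wrap1 = π − 2β = 190.6255°
wrap2 = π + 2β = 169.3745°

wrap2=169.37_deg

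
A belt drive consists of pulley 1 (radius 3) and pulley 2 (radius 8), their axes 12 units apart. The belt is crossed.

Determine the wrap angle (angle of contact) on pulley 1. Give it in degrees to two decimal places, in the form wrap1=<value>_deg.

wrap1=312.89_deg

crossed belt: β = asin((r1+r2)/C) = asin(11/12) = 66.4435°
wrap1 = wrap2 = π + 2β = 312.8871°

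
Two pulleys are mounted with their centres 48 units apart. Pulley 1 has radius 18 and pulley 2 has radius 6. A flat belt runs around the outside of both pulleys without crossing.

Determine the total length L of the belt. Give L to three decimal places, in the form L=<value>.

open belt: β = asin((r2−r1)/C) = asin(-12/48) = -14.4775°
wrap1 = π − 2β = 208.9550°
wrap2 = π + 2β = 151.0450°
tangent length = C·cosβ = 46.4758
L = r1·wrap1 + r2·wrap2 + 2·C·cosβ = 18·3.6470 + 6·2.6362 + 2·46.4758 = 174.4142

L=174.414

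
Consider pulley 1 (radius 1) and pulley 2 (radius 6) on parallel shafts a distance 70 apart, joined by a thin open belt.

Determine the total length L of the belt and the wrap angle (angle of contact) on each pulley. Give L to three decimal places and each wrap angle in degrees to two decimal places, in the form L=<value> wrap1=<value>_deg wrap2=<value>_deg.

L=162.348 wrap1=171.81_deg wrap2=188.19_deg

open belt: β = asin((r2−r1)/C) = asin(5/70) = 4.0960°
wrap1 = π − 2β = 171.8079°
wrap2 = π + 2β = 188.1921°
tangent length = C·cosβ = 69.8212
L = r1·wrap1 + r2·wrap2 + 2·C·cosβ = 1·2.9986 + 6·3.2846 + 2·69.8212 = 162.3484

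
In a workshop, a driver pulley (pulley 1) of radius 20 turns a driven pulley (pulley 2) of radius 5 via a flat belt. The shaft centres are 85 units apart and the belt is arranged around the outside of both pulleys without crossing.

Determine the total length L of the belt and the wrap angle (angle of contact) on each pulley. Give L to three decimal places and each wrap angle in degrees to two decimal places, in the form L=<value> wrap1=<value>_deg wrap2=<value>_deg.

open belt: β = asin((r2−r1)/C) = asin(-15/85) = -10.1642°
wrap1 = π − 2β = 200.3285°
wrap2 = π + 2β = 159.6715°
tangent length = C·cosβ = 83.6660
L = r1·wrap1 + r2·wrap2 + 2·C·cosβ = 20·3.4964 + 5·2.7868 + 2·83.6660 = 251.1938

L=251.194 wrap1=200.33_deg wrap2=159.67_deg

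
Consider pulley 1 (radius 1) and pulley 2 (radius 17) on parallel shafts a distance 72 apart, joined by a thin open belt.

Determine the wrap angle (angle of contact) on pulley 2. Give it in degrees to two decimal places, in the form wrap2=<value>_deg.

wrap2=205.68_deg

open belt: β = asin((r2−r1)/C) = asin(16/72) = 12.8396°
wrap1 = π − 2β = 154.3208°
wrap2 = π + 2β = 205.6792°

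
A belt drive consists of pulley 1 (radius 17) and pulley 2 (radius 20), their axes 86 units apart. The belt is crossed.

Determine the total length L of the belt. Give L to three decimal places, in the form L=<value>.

crossed belt: β = asin((r1+r2)/C) = asin(37/86) = 25.4823°
wrap1 = wrap2 = π + 2β = 230.9646°
tangent length = C·cosβ = 77.6338
L = (r1+r2)·wrap + 2·C·cosβ = 37·4.0311 + 2·77.6338 = 304.4180

L=304.418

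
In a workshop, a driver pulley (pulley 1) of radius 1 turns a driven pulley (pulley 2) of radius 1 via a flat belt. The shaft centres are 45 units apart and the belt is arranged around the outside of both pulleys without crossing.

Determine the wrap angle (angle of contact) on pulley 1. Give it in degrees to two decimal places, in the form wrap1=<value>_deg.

wrap1=180.00_deg

open belt: β = asin((r2−r1)/C) = asin(0/45) = 0.0000°
wrap1 = π − 2β = 180.0000°
wrap2 = π + 2β = 180.0000°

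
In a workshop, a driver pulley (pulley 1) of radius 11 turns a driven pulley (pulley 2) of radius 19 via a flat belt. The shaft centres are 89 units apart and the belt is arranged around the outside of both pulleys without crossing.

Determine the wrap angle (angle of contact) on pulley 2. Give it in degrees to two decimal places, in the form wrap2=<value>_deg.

wrap2=190.31_deg

open belt: β = asin((r2−r1)/C) = asin(8/89) = 5.1571°
wrap1 = π − 2β = 169.6857°
wrap2 = π + 2β = 190.3143°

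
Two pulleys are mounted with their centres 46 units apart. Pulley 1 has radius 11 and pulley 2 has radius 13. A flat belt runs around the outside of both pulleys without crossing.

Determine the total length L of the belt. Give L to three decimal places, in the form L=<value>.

open belt: β = asin((r2−r1)/C) = asin(2/46) = 2.4919°
wrap1 = π − 2β = 175.0162°
wrap2 = π + 2β = 184.9838°
tangent length = C·cosβ = 45.9565
L = r1·wrap1 + r2·wrap2 + 2·C·cosβ = 11·3.0546 + 13·3.2286 + 2·45.9565 = 167.4852

L=167.485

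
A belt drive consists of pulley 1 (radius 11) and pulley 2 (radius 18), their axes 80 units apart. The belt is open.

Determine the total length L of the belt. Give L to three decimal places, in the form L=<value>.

open belt: β = asin((r2−r1)/C) = asin(7/80) = 5.0198°
wrap1 = π − 2β = 169.9604°
wrap2 = π + 2β = 190.0396°
tangent length = C·cosβ = 79.6932
L = r1·wrap1 + r2·wrap2 + 2·C·cosβ = 11·2.9664 + 18·3.3168 + 2·79.6932 = 251.7191

L=251.719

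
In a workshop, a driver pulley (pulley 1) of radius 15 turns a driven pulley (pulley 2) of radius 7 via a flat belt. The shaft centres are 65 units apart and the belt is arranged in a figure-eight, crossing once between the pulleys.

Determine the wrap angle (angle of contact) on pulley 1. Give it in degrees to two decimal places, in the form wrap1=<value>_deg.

wrap1=219.57_deg

crossed belt: β = asin((r1+r2)/C) = asin(22/65) = 19.7832°
wrap1 = wrap2 = π + 2β = 219.5663°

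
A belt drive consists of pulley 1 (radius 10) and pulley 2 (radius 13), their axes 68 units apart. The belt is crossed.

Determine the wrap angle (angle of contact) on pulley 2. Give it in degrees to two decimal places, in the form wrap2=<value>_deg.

wrap2=219.54_deg

crossed belt: β = asin((r1+r2)/C) = asin(23/68) = 19.7694°
wrap1 = wrap2 = π + 2β = 219.5388°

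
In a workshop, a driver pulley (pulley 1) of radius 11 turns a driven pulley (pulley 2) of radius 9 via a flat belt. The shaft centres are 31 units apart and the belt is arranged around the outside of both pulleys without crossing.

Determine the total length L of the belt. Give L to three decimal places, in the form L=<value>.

open belt: β = asin((r2−r1)/C) = asin(-2/31) = -3.6991°
wrap1 = π − 2β = 187.3981°
wrap2 = π + 2β = 172.6019°
tangent length = C·cosβ = 30.9354
L = r1·wrap1 + r2·wrap2 + 2·C·cosβ = 11·3.2707 + 9·3.0125 + 2·30.9354 = 124.9609

L=124.961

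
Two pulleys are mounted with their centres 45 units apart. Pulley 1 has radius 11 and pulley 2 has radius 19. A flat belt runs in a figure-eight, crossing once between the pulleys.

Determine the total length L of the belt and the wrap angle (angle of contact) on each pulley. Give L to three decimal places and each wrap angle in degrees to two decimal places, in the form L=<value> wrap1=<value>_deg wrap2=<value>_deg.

crossed belt: β = asin((r1+r2)/C) = asin(30/45) = 41.8103°
wrap1 = wrap2 = π + 2β = 263.6206°
tangent length = C·cosβ = 33.5410
L = (r1+r2)·wrap + 2·C·cosβ = 30·4.6010 + 2·33.5410 = 205.1135

L=205.113 wrap1=263.62_deg wrap2=263.62_deg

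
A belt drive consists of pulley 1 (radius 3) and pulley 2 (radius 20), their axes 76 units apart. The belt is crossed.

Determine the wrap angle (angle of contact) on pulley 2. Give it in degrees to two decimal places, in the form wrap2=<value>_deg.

wrap2=215.23_deg

crossed belt: β = asin((r1+r2)/C) = asin(23/76) = 17.6157°
wrap1 = wrap2 = π + 2β = 215.2315°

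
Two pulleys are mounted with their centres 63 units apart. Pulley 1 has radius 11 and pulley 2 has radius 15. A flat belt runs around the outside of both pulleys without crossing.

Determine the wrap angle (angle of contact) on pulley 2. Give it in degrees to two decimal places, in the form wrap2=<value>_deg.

wrap2=187.28_deg

open belt: β = asin((r2−r1)/C) = asin(4/63) = 3.6403°
wrap1 = π − 2β = 172.7194°
wrap2 = π + 2β = 187.2806°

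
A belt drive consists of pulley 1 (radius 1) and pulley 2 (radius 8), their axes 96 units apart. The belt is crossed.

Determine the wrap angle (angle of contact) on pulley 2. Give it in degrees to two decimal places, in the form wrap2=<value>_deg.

wrap2=190.76_deg

crossed belt: β = asin((r1+r2)/C) = asin(9/96) = 5.3794°
wrap1 = wrap2 = π + 2β = 190.7588°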